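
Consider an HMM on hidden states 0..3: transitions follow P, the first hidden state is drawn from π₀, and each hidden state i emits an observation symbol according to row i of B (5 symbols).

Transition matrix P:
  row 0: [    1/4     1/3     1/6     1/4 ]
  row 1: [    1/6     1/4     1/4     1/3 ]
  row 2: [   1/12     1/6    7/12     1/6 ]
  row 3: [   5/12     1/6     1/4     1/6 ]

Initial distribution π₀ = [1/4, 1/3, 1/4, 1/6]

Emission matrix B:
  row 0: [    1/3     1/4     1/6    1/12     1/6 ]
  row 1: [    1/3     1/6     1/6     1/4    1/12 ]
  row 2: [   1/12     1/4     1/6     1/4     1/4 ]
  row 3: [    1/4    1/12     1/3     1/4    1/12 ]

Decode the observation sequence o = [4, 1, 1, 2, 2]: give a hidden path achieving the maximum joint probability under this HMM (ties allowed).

path = [2, 2, 2, 2, 2]

t=0: δ = [4.167e-02, 2.778e-02, 6.250e-02, 1.389e-02]  (obs o_0=4)
t=1: δ = [2.604e-03, 2.315e-03, 9.115e-03, 8.681e-04]  ψ = [0, 0, 2, 0]  (obs o_1=1)
t=2: δ = [1.899e-04, 2.532e-04, 1.329e-03, 1.266e-04]  ψ = [2, 2, 2, 2]  (obs o_2=1)
t=3: δ = [1.846e-05, 3.692e-05, 1.292e-04, 7.385e-05]  ψ = [2, 2, 2, 2]  (obs o_3=2)
t=4: δ = [5.128e-06, 3.590e-06, 1.256e-05, 7.179e-06]  ψ = [3, 2, 2, 2]  (obs o_4=2)
backtrack: best end state = 2; path = [2, 2, 2, 2, 2]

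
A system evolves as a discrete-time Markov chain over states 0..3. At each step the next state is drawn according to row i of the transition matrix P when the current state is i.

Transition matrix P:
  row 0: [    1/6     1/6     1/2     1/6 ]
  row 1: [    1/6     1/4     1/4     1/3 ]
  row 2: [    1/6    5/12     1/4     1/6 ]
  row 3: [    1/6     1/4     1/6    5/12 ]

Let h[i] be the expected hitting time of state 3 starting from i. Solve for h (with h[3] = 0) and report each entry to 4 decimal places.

First-step conditioning: h[3] = 0; for i ≠ 3, h[i] = 1 + Σ_k P[i][k]·h[k].
  h[0] = 1 + 1/6·h[0] + 1/6·h[1] + 1/2·h[2]
  h[1] = 1 + 1/6·h[0] + 1/4·h[1] + 1/4·h[2]
  h[2] = 1 + 1/6·h[0] + 5/12·h[1] + 1/4·h[2]
Solving the 3×3 linear system over states ≠ 3 gives exactly h = [174/37, 144/37, 168/37, 0] (h[3] = 0 is the target).

h = [4.7027, 3.8919, 4.5405, 0.0000]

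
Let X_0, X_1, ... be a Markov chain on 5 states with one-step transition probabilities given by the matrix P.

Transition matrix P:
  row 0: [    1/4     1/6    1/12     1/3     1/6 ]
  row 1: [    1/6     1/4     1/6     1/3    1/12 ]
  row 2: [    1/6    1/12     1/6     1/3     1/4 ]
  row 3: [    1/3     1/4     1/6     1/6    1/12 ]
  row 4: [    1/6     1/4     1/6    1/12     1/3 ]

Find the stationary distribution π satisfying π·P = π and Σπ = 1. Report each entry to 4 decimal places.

π = [0.2272, 0.2064, 0.1477, 0.2495, 0.1692]

Balance equations π_j = Σ_i π_i·P[i][j]:
  π_0 = 1/4·π_0 + 1/6·π_1 + 1/6·π_2 + 1/3·π_3 + 1/6·π_4
  π_1 = 1/6·π_0 + 1/4·π_1 + 1/12·π_2 + 1/4·π_3 + 1/4·π_4
  π_2 = 1/12·π_0 + 1/6·π_1 + 1/6·π_2 + 1/6·π_3 + 1/6·π_4
  π_3 = 1/3·π_0 + 1/3·π_1 + 1/3·π_2 + 1/6·π_3 + 1/12·π_4
  normalize: π_0 + π_1 + π_2 + π_3 + π_4 = 1
Solving the linear system gives exactly π = [316/1391, 1723/8346, 411/2782, 347/1391, 706/4173].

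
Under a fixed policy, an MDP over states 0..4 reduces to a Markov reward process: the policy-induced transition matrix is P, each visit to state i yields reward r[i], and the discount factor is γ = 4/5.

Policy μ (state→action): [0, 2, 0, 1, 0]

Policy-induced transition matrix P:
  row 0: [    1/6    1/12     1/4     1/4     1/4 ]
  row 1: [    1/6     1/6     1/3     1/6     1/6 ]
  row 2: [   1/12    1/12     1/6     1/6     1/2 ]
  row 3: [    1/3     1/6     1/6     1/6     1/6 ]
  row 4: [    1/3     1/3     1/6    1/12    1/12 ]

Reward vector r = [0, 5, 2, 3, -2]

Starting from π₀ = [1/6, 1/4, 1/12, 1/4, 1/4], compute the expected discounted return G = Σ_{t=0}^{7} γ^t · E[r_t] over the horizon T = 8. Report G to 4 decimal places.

G = 5.8977

t=0: π = [0.1667, 0.2500, 0.0833, 0.2500, 0.2500], E[r] = 1.6667, γ^t·E[r] = 1.666667, running G = 1.666667
t=1: π = [0.2431, 0.1875, 0.2222, 0.1597, 0.1875], E[r] = 1.4861, γ^t·E[r] = 1.188889, running G = 2.855556
t=2: π = [0.2060, 0.1591, 0.2182, 0.1713, 0.2454], E[r] = 1.2552, γ^t·E[r] = 0.803333, running G = 3.658889
t=3: π = [0.2179, 0.1722, 0.2104, 0.1634, 0.2361], E[r] = 1.2997, γ^t·E[r] = 0.665457, running G = 4.324346
t=4: π = [0.2157, 0.1703, 0.2135, 0.1652, 0.2353], E[r] = 1.3036, γ^t·E[r] = 0.533959, running G = 4.858305
t=5: π = [0.2156, 0.1701, 0.2130, 0.1650, 0.2362], E[r] = 1.2993, γ^t·E[r] = 0.425750, running G = 5.284054
t=6: π = [0.2158, 0.1703, 0.2130, 0.1649, 0.2360], E[r] = 1.3005, γ^t·E[r] = 0.340912, running G = 5.624967
t=7: π = [0.2157, 0.1703, 0.2130, 0.1650, 0.2360], E[r] = 1.3004, γ^t·E[r] = 0.272709, running G = 5.897675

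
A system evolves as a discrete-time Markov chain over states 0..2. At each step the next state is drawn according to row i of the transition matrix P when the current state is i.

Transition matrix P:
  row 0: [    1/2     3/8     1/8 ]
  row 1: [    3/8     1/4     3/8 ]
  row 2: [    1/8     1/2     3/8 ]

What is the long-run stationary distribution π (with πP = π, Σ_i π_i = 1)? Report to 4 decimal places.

Balance equations π_j = Σ_i π_i·P[i][j]:
  π_0 = 1/2·π_0 + 3/8·π_1 + 1/8·π_2
  π_1 = 3/8·π_0 + 1/4·π_1 + 1/2·π_2
  normalize: π_0 + π_1 + π_2 = 1
Solving the linear system gives exactly π = [9/26, 19/52, 15/52].

π = [0.3462, 0.3654, 0.2885]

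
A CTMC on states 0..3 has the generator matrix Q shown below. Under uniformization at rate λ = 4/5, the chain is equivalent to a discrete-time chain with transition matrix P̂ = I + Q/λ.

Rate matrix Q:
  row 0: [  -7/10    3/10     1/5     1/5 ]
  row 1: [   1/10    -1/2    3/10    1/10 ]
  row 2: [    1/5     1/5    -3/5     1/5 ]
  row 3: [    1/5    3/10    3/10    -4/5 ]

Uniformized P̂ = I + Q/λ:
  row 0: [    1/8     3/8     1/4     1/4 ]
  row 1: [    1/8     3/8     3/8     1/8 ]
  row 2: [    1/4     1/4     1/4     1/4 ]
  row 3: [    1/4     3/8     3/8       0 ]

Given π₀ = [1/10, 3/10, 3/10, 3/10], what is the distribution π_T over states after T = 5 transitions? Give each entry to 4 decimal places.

π = [0.1849, 0.3359, 0.3128, 0.1663]

t=0: π = [0.1000, 0.3000, 0.3000, 0.3000]
t=1: π = [0.2000, 0.3375, 0.3250, 0.1375]
t=2: π = [0.1828, 0.3344, 0.3094, 0.1734]
t=3: π = [0.1854, 0.3363, 0.3135, 0.1648]
t=4: π = [0.1848, 0.3358, 0.3126, 0.1667]
t=5: π = [0.1849, 0.3359, 0.3128, 0.1663]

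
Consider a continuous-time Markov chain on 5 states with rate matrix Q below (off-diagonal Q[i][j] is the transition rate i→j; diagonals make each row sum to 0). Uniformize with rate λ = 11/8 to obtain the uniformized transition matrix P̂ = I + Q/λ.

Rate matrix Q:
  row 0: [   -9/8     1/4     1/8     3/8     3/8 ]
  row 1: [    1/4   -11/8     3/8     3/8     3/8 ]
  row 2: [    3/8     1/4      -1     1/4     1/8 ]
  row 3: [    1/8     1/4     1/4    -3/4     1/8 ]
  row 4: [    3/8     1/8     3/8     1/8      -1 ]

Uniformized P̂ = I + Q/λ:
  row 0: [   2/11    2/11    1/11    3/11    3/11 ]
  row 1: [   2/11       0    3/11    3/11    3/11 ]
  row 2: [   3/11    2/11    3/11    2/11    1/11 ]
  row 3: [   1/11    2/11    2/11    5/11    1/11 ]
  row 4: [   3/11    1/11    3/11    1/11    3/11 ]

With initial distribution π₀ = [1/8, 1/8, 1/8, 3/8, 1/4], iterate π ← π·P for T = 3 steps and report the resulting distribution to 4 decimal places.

π = [0.1931, 0.1397, 0.2131, 0.2696, 0.1844]

t=0: π = [0.1250, 0.1250, 0.1250, 0.3750, 0.2500]
t=1: π = [0.1818, 0.1364, 0.2159, 0.2841, 0.1818]
t=2: π = [0.1921, 0.1405, 0.2138, 0.2717, 0.1818]
t=3: π = [0.1931, 0.1397, 0.2131, 0.2696, 0.1844]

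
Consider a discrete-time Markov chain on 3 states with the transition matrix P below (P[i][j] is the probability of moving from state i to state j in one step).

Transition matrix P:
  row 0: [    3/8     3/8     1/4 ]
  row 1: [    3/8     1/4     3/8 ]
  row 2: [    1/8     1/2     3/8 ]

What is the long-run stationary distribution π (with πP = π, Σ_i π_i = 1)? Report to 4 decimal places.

π = [0.2903, 0.3710, 0.3387]

Balance equations π_j = Σ_i π_i·P[i][j]:
  π_0 = 3/8·π_0 + 3/8·π_1 + 1/8·π_2
  π_1 = 3/8·π_0 + 1/4·π_1 + 1/2·π_2
  normalize: π_0 + π_1 + π_2 = 1
Solving the linear system gives exactly π = [9/31, 23/62, 21/62].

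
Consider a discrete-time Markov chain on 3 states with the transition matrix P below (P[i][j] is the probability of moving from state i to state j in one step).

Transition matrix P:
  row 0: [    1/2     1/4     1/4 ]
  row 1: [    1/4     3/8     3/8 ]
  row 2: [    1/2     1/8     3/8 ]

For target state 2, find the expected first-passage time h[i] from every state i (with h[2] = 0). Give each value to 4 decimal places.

h = [3.5000, 3.0000, 0.0000]

First-step conditioning: h[2] = 0; for i ≠ 2, h[i] = 1 + Σ_k P[i][k]·h[k].
  h[0] = 1 + 1/2·h[0] + 1/4·h[1]
  h[1] = 1 + 1/4·h[0] + 3/8·h[1]
Solving the 2×2 linear system over states ≠ 2 gives exactly h = [7/2, 3, 0] (h[2] = 0 is the target).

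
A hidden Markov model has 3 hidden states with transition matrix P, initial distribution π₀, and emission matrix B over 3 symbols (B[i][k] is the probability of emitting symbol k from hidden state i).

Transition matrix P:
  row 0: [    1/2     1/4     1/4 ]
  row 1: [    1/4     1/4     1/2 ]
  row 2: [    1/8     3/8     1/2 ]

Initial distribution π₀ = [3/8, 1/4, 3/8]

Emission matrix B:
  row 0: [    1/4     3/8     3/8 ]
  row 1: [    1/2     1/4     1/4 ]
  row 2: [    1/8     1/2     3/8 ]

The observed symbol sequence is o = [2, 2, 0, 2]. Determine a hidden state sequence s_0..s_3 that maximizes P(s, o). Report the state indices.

path = [2, 2, 1, 2]

t=0: δ = [1.406e-01, 6.250e-02, 1.406e-01]  (obs o_0=2)
t=1: δ = [2.637e-02, 1.318e-02, 2.637e-02]  ψ = [0, 2, 2]  (obs o_1=2)
t=2: δ = [3.296e-03, 4.944e-03, 1.648e-03]  ψ = [0, 2, 2]  (obs o_2=0)
t=3: δ = [6.180e-04, 3.090e-04, 9.270e-04]  ψ = [0, 1, 1]  (obs o_3=2)
backtrack: best end state = 2; path = [2, 2, 1, 2]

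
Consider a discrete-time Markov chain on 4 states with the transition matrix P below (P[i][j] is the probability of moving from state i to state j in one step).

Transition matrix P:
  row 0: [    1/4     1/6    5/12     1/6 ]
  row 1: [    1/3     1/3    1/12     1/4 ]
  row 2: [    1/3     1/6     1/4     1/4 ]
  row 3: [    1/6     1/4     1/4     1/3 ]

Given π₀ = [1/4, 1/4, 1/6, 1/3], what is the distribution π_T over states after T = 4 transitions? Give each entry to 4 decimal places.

π = [0.2695, 0.2249, 0.2573, 0.2483]

t=0: π = [0.2500, 0.2500, 0.1667, 0.3333]
t=1: π = [0.2569, 0.2361, 0.2500, 0.2569]
t=2: π = [0.2691, 0.2274, 0.2535, 0.2500]
t=3: π = [0.2692, 0.2254, 0.2569, 0.2484]
t=4: π = [0.2695, 0.2249, 0.2573, 0.2483]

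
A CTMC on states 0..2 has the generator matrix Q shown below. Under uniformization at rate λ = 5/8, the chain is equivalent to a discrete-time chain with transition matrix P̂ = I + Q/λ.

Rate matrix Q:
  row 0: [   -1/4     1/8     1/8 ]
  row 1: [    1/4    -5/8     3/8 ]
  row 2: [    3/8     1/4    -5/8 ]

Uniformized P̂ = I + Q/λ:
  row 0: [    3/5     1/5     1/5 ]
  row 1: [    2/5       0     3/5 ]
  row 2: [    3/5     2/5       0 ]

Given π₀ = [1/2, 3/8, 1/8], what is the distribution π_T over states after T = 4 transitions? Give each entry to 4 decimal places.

π = [0.5616, 0.2126, 0.2258]

t=0: π = [0.5000, 0.3750, 0.1250]
t=1: π = [0.5250, 0.1500, 0.3250]
t=2: π = [0.5700, 0.2350, 0.1950]
t=3: π = [0.5530, 0.1920, 0.2550]
t=4: π = [0.5616, 0.2126, 0.2258]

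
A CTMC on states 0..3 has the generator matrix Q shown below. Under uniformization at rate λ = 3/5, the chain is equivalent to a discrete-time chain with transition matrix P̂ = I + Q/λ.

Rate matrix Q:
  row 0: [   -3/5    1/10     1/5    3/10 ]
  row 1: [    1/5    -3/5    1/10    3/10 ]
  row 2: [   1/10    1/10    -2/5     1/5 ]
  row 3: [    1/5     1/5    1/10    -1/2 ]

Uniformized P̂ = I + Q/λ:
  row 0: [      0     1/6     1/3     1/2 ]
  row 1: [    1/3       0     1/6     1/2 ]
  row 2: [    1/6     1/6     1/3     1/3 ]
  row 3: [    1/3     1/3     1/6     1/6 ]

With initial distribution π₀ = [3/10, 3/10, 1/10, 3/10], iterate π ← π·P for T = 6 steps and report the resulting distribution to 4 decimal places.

π = [0.2195, 0.1922, 0.2439, 0.3444]

t=0: π = [0.3000, 0.3000, 0.1000, 0.3000]
t=1: π = [0.2167, 0.1667, 0.2333, 0.3833]
t=2: π = [0.2222, 0.2028, 0.2417, 0.3333]
t=3: π = [0.2190, 0.1884, 0.2440, 0.3486]
t=4: π = [0.2197, 0.1934, 0.2438, 0.3431]
t=5: π = [0.2195, 0.1916, 0.2439, 0.3450]
t=6: π = [0.2195, 0.1922, 0.2439, 0.3444]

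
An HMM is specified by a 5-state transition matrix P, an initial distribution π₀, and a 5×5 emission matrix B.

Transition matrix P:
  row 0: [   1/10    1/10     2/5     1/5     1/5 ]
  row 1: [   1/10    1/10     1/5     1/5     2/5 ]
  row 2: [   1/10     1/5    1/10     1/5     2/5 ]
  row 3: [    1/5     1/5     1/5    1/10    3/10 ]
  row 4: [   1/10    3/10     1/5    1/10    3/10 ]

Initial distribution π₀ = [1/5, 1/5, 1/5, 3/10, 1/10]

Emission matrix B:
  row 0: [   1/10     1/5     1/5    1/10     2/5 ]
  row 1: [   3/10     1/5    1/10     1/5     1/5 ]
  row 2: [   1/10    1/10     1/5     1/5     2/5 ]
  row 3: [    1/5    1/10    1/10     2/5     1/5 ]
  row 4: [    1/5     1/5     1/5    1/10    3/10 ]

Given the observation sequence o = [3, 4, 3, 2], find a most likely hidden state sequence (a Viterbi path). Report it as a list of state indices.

path = [3, 0, 2, 4]

t=0: δ = [2.000e-02, 4.000e-02, 4.000e-02, 1.200e-01, 1.000e-02]  (obs o_0=3)
t=1: δ = [9.600e-03, 4.800e-03, 9.600e-03, 2.400e-03, 1.080e-02]  ψ = [3, 3, 3, 3, 3]  (obs o_1=4)
t=2: δ = [1.080e-04, 6.480e-04, 7.680e-04, 7.680e-04, 3.840e-04]  ψ = [4, 4, 0, 0, 2]  (obs o_2=3)
t=3: δ = [3.072e-05, 1.536e-05, 3.072e-05, 1.536e-05, 6.144e-05]  ψ = [3, 2, 3, 2, 2]  (obs o_3=2)
backtrack: best end state = 4; path = [3, 0, 2, 4]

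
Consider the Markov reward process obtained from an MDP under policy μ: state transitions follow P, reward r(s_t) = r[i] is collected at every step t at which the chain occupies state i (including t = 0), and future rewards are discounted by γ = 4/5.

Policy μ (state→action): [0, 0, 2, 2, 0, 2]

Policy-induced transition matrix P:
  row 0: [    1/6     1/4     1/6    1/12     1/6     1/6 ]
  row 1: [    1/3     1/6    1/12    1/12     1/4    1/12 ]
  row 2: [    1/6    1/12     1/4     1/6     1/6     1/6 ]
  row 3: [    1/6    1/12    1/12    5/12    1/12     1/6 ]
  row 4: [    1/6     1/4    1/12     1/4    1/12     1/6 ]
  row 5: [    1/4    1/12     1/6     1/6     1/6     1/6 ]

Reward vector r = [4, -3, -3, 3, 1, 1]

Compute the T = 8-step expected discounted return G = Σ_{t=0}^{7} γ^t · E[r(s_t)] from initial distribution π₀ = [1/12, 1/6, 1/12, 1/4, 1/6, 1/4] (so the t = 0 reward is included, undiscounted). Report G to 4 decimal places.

t=0: π = [0.0833, 0.1667, 0.0833, 0.2500, 0.1667, 0.2500], E[r] = 0.7500, γ^t·E[r] = 0.750000, running G = 0.750000
t=1: π = [0.2153, 0.1389, 0.1250, 0.2222, 0.1458, 0.1528], E[r] = 1.0347, γ^t·E[r] = 0.827778, running G = 1.577778
t=2: π = [0.2025, 0.1551, 0.1348, 0.2049, 0.1476, 0.1551], E[r] = 0.8576, γ^t·E[r] = 0.548889, running G = 2.126667
t=3: π = [0.2054, 0.1546, 0.1356, 0.2004, 0.1502, 0.1537], E[r] = 0.8562, γ^t·E[r] = 0.438370, running G = 2.565037
t=4: π = [0.2052, 0.1555, 0.1359, 0.1993, 0.1503, 0.1538], E[r] = 0.8488, γ^t·E[r] = 0.347687, running G = 2.912724
t=5: π = [0.2054, 0.1556, 0.1359, 0.1990, 0.1505, 0.1537], E[r] = 0.8483, γ^t·E[r] = 0.277967, running G = 3.190692
t=6: π = [0.2054, 0.1556, 0.1359, 0.1989, 0.1505, 0.1537], E[r] = 0.8479, γ^t·E[r] = 0.222261, running G = 3.412953
t=7: π = [0.2054, 0.1556, 0.1359, 0.1988, 0.1505, 0.1537], E[r] = 0.8478, γ^t·E[r] = 0.177796, running G = 3.590749

G = 3.5907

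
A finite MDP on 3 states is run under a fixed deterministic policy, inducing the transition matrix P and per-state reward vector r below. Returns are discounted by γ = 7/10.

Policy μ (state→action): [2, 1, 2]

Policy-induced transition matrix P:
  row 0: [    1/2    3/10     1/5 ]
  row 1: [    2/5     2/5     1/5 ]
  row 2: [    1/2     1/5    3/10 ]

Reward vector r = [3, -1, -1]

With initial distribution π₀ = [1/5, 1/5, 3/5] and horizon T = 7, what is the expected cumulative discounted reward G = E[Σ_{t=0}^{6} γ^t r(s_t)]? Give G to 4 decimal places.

t=0: π = [0.2000, 0.2000, 0.6000], E[r] = -0.2000, γ^t·E[r] = -0.200000, running G = -0.200000
t=1: π = [0.4800, 0.2600, 0.2600], E[r] = 0.9200, γ^t·E[r] = 0.644000, running G = 0.444000
t=2: π = [0.4740, 0.3000, 0.2260], E[r] = 0.8960, γ^t·E[r] = 0.439040, running G = 0.883040
t=3: π = [0.4700, 0.3074, 0.2226], E[r] = 0.8800, γ^t·E[r] = 0.301840, running G = 1.184880
t=4: π = [0.4693, 0.3085, 0.2223], E[r] = 0.8770, γ^t·E[r] = 0.210577, running G = 1.395457
t=5: π = [0.4692, 0.3086, 0.2222], E[r] = 0.8766, γ^t·E[r] = 0.147332, running G = 1.542789
t=6: π = [0.4691, 0.3086, 0.2222], E[r] = 0.8766, γ^t·E[r] = 0.103125, running G = 1.645914

G = 1.6459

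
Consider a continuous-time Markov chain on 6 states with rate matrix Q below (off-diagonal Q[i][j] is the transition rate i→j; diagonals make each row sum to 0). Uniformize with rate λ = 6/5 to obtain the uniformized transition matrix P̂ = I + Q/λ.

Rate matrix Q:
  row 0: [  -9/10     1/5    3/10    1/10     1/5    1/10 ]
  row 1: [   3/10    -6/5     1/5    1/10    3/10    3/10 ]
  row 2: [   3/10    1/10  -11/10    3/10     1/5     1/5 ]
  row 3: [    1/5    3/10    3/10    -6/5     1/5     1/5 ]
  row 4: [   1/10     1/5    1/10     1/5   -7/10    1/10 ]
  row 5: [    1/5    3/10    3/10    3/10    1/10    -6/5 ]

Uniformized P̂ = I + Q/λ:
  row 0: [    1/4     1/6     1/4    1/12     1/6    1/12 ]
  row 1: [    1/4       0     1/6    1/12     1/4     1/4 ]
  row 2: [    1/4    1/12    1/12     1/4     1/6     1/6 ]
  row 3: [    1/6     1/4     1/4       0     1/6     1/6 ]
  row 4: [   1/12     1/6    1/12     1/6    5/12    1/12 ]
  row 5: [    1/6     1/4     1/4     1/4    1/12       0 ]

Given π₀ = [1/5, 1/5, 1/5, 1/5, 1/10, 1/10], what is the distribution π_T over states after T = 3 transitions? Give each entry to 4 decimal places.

t=0: π = [0.2000, 0.2000, 0.2000, 0.2000, 0.1000, 0.1000]
t=1: π = [0.2083, 0.1417, 0.1833, 0.1250, 0.2000, 0.1417]
t=2: π = [0.1944, 0.1500, 0.1743, 0.1438, 0.2167, 0.1208]
t=3: π = [0.1918, 0.1492, 0.1723, 0.1386, 0.2233, 0.1248]

π = [0.1918, 0.1492, 0.1723, 0.1386, 0.2233, 0.1248]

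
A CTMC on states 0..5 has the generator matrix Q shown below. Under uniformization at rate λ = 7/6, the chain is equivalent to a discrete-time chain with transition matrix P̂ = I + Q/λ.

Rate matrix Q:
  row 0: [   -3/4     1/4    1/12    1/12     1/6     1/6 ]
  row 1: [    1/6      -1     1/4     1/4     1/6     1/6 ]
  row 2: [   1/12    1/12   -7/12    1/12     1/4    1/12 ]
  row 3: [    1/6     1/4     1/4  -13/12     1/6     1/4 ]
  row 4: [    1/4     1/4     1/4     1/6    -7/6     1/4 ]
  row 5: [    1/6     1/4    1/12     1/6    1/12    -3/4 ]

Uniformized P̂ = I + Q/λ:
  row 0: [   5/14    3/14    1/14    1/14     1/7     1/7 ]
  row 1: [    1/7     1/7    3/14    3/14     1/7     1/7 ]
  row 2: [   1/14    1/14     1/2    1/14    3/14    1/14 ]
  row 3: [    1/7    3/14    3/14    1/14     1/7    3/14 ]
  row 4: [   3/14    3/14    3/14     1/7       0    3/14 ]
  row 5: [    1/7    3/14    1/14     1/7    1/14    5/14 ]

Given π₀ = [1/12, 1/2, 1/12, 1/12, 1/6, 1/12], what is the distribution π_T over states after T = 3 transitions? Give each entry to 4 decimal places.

t=0: π = [0.0833, 0.5000, 0.0833, 0.0833, 0.1667, 0.0833]
t=1: π = [0.1667, 0.1667, 0.2143, 0.1607, 0.1190, 0.1726]
t=2: π = [0.1718, 0.1718, 0.2270, 0.1161, 0.1288, 0.1845]
t=3: π = [0.1726, 0.1696, 0.2283, 0.1183, 0.1275, 0.1837]

π = [0.1726, 0.1696, 0.2283, 0.1183, 0.1275, 0.1837]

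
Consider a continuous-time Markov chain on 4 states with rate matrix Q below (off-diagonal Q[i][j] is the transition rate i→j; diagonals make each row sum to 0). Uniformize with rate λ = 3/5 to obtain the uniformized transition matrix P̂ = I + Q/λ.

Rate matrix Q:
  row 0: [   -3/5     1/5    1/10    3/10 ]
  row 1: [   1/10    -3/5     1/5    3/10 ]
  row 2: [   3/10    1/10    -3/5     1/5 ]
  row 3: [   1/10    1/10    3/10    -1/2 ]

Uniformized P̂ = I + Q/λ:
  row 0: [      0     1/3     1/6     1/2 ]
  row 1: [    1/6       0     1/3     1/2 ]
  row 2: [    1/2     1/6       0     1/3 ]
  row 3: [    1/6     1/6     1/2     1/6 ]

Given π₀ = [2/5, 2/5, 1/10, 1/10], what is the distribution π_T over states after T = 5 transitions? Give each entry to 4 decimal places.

t=0: π = [0.4000, 0.4000, 0.1000, 0.1000]
t=1: π = [0.1333, 0.1667, 0.2500, 0.4500]
t=2: π = [0.2278, 0.1611, 0.3028, 0.3083]
t=3: π = [0.2296, 0.1778, 0.2458, 0.3468]
t=4: π = [0.2103, 0.1753, 0.2709, 0.3434]
t=5: π = [0.2219, 0.1725, 0.2652, 0.3404]

π = [0.2219, 0.1725, 0.2652, 0.3404]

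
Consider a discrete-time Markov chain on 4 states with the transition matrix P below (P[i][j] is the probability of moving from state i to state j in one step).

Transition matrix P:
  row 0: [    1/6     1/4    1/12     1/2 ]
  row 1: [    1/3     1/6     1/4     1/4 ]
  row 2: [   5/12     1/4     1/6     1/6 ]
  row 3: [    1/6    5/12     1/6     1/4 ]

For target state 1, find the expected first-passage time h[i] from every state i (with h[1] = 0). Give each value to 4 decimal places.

First-step conditioning: h[1] = 0; for i ≠ 1, h[i] = 1 + Σ_k P[i][k]·h[k].
  h[0] = 1 + 1/6·h[0] + 1/12·h[2] + 1/2·h[3]
  h[2] = 1 + 5/12·h[0] + 1/6·h[2] + 1/6·h[3]
  h[3] = 1 + 1/6·h[0] + 1/6·h[2] + 1/4·h[3]
Solving the 3×3 linear system over states ≠ 1 gives exactly h = [2028/631, 0, 2124/631, 1764/631] (h[1] = 0 is the target).

h = [3.2139, 0.0000, 3.3661, 2.7956]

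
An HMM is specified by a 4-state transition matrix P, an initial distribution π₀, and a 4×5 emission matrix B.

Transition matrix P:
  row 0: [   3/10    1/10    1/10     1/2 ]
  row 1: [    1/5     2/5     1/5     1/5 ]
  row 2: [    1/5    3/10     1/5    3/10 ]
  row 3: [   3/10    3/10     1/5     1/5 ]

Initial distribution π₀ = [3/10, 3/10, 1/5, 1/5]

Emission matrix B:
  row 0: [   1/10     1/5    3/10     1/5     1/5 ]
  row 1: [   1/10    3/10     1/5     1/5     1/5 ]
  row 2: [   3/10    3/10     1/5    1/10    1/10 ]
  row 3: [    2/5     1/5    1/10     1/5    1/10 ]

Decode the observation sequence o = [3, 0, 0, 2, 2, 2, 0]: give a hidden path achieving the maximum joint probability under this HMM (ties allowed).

path = [0, 3, 3, 0, 0, 0, 3]

t=0: δ = [6.000e-02, 6.000e-02, 2.000e-02, 4.000e-02]  (obs o_0=3)
t=1: δ = [1.800e-03, 2.400e-03, 3.600e-03, 1.200e-02]  ψ = [0, 1, 1, 0]  (obs o_1=0)
t=2: δ = [3.600e-04, 3.600e-04, 7.200e-04, 9.600e-04]  ψ = [3, 3, 3, 3]  (obs o_2=0)
t=3: δ = [8.640e-05, 5.760e-05, 3.840e-05, 2.160e-05]  ψ = [3, 3, 3, 2]  (obs o_3=2)
t=4: δ = [7.776e-06, 4.608e-06, 2.304e-06, 4.320e-06]  ψ = [0, 1, 1, 0]  (obs o_4=2)
t=5: δ = [6.998e-07, 3.686e-07, 1.843e-07, 3.888e-07]  ψ = [0, 1, 1, 0]  (obs o_5=2)
t=6: δ = [2.100e-08, 1.475e-08, 2.333e-08, 1.400e-07]  ψ = [0, 1, 3, 0]  (obs o_6=0)
backtrack: best end state = 3; path = [0, 3, 3, 0, 0, 0, 3]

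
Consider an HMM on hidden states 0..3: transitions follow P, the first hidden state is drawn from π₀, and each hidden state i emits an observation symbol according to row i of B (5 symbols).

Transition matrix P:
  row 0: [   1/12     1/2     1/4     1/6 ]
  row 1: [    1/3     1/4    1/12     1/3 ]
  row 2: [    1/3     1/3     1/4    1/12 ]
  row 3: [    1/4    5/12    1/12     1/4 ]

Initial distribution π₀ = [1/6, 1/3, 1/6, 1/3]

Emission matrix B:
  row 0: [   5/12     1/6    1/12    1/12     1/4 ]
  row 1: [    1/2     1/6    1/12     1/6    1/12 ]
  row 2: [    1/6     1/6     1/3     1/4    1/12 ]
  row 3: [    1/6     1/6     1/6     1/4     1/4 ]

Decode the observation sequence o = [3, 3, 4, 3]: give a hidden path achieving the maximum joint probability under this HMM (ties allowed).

t=0: δ = [1.389e-02, 5.556e-02, 4.167e-02, 8.333e-02]  (obs o_0=3)
t=1: δ = [1.736e-03, 5.787e-03, 2.604e-03, 5.208e-03]  ψ = [3, 3, 2, 3]  (obs o_1=3)
t=2: δ = [4.823e-04, 1.808e-04, 5.425e-05, 4.823e-04]  ψ = [1, 3, 2, 1]  (obs o_2=4)
t=3: δ = [1.005e-05, 4.019e-05, 3.014e-05, 3.014e-05]  ψ = [3, 0, 0, 3]  (obs o_3=3)
backtrack: best end state = 1; path = [3, 1, 0, 1]

path = [3, 1, 0, 1]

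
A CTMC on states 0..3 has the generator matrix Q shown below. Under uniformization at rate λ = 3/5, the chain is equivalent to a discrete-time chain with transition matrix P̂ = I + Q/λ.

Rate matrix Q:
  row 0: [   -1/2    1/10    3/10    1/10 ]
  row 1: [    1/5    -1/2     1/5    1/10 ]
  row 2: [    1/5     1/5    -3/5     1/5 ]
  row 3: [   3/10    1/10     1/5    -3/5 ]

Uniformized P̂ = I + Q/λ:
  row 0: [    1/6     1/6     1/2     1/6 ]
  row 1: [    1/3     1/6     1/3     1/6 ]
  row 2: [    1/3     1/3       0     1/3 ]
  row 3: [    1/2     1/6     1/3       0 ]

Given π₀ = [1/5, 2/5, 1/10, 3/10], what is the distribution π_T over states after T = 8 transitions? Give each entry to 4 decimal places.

t=0: π = [0.2000, 0.4000, 0.1000, 0.3000]
t=1: π = [0.3500, 0.1833, 0.3333, 0.1333]
t=2: π = [0.2972, 0.2222, 0.2806, 0.2000]
t=3: π = [0.3171, 0.2134, 0.2894, 0.1801]
t=4: π = [0.3105, 0.2149, 0.2897, 0.1849]
t=5: π = [0.3124, 0.2150, 0.2885, 0.1841]
t=6: π = [0.3120, 0.2148, 0.2892, 0.1841]
t=7: π = [0.3120, 0.2149, 0.2889, 0.1842]
t=8: π = [0.3120, 0.2148, 0.2890, 0.1841]

π = [0.3120, 0.2148, 0.2890, 0.1841]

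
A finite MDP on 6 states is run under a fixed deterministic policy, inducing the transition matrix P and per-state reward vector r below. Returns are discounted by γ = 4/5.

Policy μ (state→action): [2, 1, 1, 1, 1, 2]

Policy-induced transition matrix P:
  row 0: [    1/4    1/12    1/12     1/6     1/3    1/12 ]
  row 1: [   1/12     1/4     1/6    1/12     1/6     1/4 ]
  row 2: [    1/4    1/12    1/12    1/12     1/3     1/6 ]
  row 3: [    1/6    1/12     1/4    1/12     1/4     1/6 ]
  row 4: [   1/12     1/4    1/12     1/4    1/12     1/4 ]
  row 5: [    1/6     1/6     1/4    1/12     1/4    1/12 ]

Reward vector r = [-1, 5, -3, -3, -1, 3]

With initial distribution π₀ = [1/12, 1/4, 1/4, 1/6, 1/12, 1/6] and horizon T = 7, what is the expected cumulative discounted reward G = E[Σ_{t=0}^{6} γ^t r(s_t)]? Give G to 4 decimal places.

t=0: π = [0.0833, 0.2500, 0.2500, 0.1667, 0.0833, 0.1667], E[r] = 0.3333, γ^t·E[r] = 0.333333, running G = 0.333333
t=1: π = [0.1667, 0.1528, 0.1597, 0.1042, 0.2431, 0.1736], E[r] = 0.0833, γ^t·E[r] = 0.066667, running G = 0.400000
t=2: π = [0.1609, 0.1638, 0.1424, 0.1377, 0.2240, 0.1713], E[r] = 0.1076, γ^t·E[r] = 0.068889, running G = 0.468889
t=3: π = [0.1596, 0.1622, 0.1485, 0.1341, 0.2243, 0.1713], E[r] = 0.0935, γ^t·E[r] = 0.047852, running G = 0.516741
t=4: π = [0.1601, 0.1620, 0.1477, 0.1340, 0.2248, 0.1713], E[r] = 0.0938, γ^t·E[r] = 0.038440, running G = 0.555180
t=5: π = [0.1601, 0.1621, 0.1477, 0.1341, 0.2247, 0.1713], E[r] = 0.0939, γ^t·E[r] = 0.030754, running G = 0.585934
t=6: π = [0.1601, 0.1621, 0.1477, 0.1341, 0.2247, 0.1713], E[r] = 0.0938, γ^t·E[r] = 0.024591, running G = 0.610525

G = 0.6105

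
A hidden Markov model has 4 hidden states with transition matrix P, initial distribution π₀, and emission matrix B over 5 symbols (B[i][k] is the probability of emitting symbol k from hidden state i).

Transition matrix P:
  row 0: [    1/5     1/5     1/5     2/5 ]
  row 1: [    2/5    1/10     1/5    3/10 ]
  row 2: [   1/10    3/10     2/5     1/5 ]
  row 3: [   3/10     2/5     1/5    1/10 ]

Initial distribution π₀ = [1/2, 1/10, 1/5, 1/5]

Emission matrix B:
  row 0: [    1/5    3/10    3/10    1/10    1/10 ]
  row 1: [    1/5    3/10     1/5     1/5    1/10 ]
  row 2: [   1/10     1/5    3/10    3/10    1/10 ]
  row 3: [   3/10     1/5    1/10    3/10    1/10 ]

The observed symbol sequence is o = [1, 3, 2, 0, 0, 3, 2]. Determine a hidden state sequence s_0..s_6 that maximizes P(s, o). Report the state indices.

path = [0, 3, 1, 0, 3, 1, 0]

t=0: δ = [1.500e-01, 3.000e-02, 4.000e-02, 4.000e-02]  (obs o_0=1)
t=1: δ = [3.000e-03, 6.000e-03, 9.000e-03, 1.800e-02]  ψ = [0, 0, 0, 0]  (obs o_1=3)
t=2: δ = [1.620e-03, 1.440e-03, 1.080e-03, 1.800e-04]  ψ = [3, 3, 2, 1]  (obs o_2=2)
t=3: δ = [1.152e-04, 6.480e-05, 4.320e-05, 1.944e-04]  ψ = [1, 0, 2, 0]  (obs o_3=0)
t=4: δ = [1.166e-05, 1.555e-05, 3.888e-06, 1.382e-05]  ψ = [3, 3, 3, 0]  (obs o_4=0)
t=5: δ = [6.221e-07, 1.106e-06, 9.331e-07, 1.400e-06]  ψ = [1, 3, 1, 0]  (obs o_5=3)
t=6: δ = [1.327e-07, 1.120e-07, 1.120e-07, 3.318e-08]  ψ = [1, 3, 2, 1]  (obs o_6=2)
backtrack: best end state = 0; path = [0, 3, 1, 0, 3, 1, 0]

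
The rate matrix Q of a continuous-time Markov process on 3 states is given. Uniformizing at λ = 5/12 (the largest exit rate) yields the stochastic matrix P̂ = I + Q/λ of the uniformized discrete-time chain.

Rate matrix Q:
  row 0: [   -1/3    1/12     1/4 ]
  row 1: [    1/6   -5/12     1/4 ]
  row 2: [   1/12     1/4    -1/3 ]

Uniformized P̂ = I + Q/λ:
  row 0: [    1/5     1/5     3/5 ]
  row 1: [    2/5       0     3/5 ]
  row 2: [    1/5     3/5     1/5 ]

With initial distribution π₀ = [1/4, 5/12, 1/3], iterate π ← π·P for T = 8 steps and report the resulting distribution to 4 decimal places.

t=0: π = [0.2500, 0.4167, 0.3333]
t=1: π = [0.2833, 0.2500, 0.4667]
t=2: π = [0.2500, 0.3367, 0.4133]
t=3: π = [0.2673, 0.2980, 0.4347]
t=4: π = [0.2596, 0.3143, 0.4261]
t=5: π = [0.2629, 0.3076, 0.4295]
t=6: π = [0.2615, 0.3103, 0.4282]
t=7: π = [0.2621, 0.3092, 0.4287]
t=8: π = [0.2618, 0.3096, 0.4285]

π = [0.2618, 0.3096, 0.4285]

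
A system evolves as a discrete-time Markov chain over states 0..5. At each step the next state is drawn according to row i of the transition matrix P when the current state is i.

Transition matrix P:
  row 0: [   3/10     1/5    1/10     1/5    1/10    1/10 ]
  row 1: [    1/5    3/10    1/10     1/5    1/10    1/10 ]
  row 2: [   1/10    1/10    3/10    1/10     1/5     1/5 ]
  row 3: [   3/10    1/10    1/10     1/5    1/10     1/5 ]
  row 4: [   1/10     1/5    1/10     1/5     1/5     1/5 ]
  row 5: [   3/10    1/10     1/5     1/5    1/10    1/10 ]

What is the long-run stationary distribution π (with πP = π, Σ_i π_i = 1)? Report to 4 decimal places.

π = [0.2290, 0.1695, 0.1432, 0.1857, 0.1270, 0.1456]

Balance equations π_j = Σ_i π_i·P[i][j]:
  π_0 = 3/10·π_0 + 1/5·π_1 + 1/10·π_2 + 3/10·π_3 + 1/10·π_4 + 3/10·π_5
  π_1 = 1/5·π_0 + 3/10·π_1 + 1/10·π_2 + 1/10·π_3 + 1/5·π_4 + 1/10·π_5
  π_2 = 1/10·π_0 + 1/10·π_1 + 3/10·π_2 + 1/10·π_3 + 1/10·π_4 + 1/5·π_5
  π_3 = 1/5·π_0 + 1/5·π_1 + 1/10·π_2 + 1/5·π_3 + 1/5·π_4 + 1/5·π_5
  π_4 = 1/10·π_0 + 1/10·π_1 + 1/5·π_2 + 1/10·π_3 + 1/5·π_4 + 1/10·π_5
  normalize: π_0 + π_1 + π_2 + π_3 + π_4 + π_5 = 1
Solving the linear system gives exactly π = [1628/7109, 1205/7109, 1018/7109, 1320/7109, 903/7109, 1035/7109].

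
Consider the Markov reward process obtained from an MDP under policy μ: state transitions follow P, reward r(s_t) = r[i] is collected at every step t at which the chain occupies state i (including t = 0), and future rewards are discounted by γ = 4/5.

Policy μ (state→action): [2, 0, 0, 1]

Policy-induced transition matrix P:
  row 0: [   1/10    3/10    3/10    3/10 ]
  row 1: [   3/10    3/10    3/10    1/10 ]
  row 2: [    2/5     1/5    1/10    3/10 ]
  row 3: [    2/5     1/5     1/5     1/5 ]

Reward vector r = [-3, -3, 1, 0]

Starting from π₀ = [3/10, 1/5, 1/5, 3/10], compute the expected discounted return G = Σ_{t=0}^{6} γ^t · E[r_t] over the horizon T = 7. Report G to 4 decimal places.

G = -5.4148

t=0: π = [0.3000, 0.2000, 0.2000, 0.3000], E[r] = -1.3000, γ^t·E[r] = -1.300000, running G = -1.300000
t=1: π = [0.2900, 0.2500, 0.2300, 0.2300], E[r] = -1.3900, γ^t·E[r] = -1.112000, running G = -2.412000
t=2: π = [0.2880, 0.2540, 0.2310, 0.2270], E[r] = -1.3950, γ^t·E[r] = -0.892800, running G = -3.304800
t=3: π = [0.2882, 0.2542, 0.2311, 0.2265], E[r] = -1.3961, γ^t·E[r] = -0.714803, running G = -4.019603
t=4: π = [0.2881, 0.2542, 0.2311, 0.2265], E[r] = -1.3960, γ^t·E[r] = -0.571781, running G = -4.591384
t=5: π = [0.2881, 0.2542, 0.2311, 0.2265], E[r] = -1.3960, γ^t·E[r] = -0.457443, running G = -5.048827
t=6: π = [0.2881, 0.2542, 0.2311, 0.2265], E[r] = -1.3960, γ^t·E[r] = -0.365951, running G = -5.414778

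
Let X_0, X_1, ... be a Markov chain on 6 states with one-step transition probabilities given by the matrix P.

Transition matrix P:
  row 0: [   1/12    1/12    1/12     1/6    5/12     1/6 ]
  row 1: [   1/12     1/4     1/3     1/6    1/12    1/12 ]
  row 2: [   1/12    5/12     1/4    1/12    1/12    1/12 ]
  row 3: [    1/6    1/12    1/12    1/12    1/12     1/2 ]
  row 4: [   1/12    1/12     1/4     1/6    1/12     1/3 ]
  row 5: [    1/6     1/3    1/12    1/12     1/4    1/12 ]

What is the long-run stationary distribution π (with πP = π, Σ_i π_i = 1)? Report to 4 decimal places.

π = [0.1088, 0.2347, 0.2004, 0.1245, 0.1499, 0.1817]

Balance equations π_j = Σ_i π_i·P[i][j]:
  π_0 = 1/12·π_0 + 1/12·π_1 + 1/12·π_2 + 1/6·π_3 + 1/12·π_4 + 1/6·π_5
  π_1 = 1/12·π_0 + 1/4·π_1 + 5/12·π_2 + 1/12·π_3 + 1/12·π_4 + 1/3·π_5
  π_2 = 1/12·π_0 + 1/3·π_1 + 1/4·π_2 + 1/12·π_3 + 1/4·π_4 + 1/12·π_5
  π_3 = 1/6·π_0 + 1/6·π_1 + 1/12·π_2 + 1/12·π_3 + 1/6·π_4 + 1/12·π_5
  π_4 = 5/12·π_0 + 1/12·π_1 + 1/12·π_2 + 1/12·π_3 + 1/12·π_4 + 1/4·π_5
  normalize: π_0 + π_1 + π_2 + π_3 + π_4 + π_5 = 1
Solving the linear system gives exactly π = [30213/277568, 32569/138784, 13905/69392, 2159/17348, 41609/277568, 12611/69392].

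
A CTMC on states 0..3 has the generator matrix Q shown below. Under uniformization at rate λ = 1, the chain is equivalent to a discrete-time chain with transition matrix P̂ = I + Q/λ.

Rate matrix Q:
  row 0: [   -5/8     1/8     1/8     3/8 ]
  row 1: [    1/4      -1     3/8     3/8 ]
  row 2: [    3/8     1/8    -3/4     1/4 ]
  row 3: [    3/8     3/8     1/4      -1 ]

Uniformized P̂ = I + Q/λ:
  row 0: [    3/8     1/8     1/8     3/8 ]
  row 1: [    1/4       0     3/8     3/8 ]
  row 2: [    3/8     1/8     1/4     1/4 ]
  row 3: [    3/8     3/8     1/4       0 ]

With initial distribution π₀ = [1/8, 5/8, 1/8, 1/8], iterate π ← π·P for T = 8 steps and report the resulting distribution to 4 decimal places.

π = [0.3541, 0.1673, 0.2266, 0.2520]

t=0: π = [0.1250, 0.6250, 0.1250, 0.1250]
t=1: π = [0.2969, 0.0781, 0.3125, 0.3125]
t=2: π = [0.3652, 0.1934, 0.2227, 0.2188]
t=3: π = [0.3508, 0.1555, 0.2285, 0.2651]
t=4: π = [0.3556, 0.1718, 0.2256, 0.2470]
t=5: π = [0.3535, 0.1653, 0.2270, 0.2542]
t=6: π = [0.3543, 0.1679, 0.2265, 0.2513]
t=7: π = [0.3540, 0.1668, 0.2267, 0.2525]
t=8: π = [0.3541, 0.1673, 0.2266, 0.2520]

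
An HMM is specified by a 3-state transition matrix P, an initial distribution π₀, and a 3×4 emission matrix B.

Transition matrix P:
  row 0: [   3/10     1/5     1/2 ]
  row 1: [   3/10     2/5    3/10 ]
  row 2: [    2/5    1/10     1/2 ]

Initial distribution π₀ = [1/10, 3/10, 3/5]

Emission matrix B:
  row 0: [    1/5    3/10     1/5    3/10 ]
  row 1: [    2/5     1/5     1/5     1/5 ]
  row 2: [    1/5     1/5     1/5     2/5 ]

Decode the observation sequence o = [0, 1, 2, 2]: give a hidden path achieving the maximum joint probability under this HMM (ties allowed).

t=0: δ = [2.000e-02, 1.200e-01, 1.200e-01]  (obs o_0=0)
t=1: δ = [1.440e-02, 9.600e-03, 1.200e-02]  ψ = [2, 1, 2]  (obs o_1=1)
t=2: δ = [9.600e-04, 7.680e-04, 1.440e-03]  ψ = [2, 1, 0]  (obs o_2=2)
t=3: δ = [1.152e-04, 6.144e-05, 1.440e-04]  ψ = [2, 1, 2]  (obs o_3=2)
backtrack: best end state = 2; path = [2, 0, 2, 2]

path = [2, 0, 2, 2]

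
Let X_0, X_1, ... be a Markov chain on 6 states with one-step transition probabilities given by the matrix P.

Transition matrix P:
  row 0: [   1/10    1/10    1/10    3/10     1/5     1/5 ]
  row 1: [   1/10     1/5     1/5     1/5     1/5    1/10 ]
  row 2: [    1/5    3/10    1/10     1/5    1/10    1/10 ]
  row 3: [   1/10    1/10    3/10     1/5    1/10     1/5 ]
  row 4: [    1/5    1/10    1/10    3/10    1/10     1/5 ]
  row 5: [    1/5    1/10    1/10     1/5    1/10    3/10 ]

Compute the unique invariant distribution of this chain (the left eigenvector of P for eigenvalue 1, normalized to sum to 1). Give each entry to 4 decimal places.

Balance equations π_j = Σ_i π_i·P[i][j]:
  π_0 = 1/10·π_0 + 1/10·π_1 + 1/5·π_2 + 1/10·π_3 + 1/5·π_4 + 1/5·π_5
  π_1 = 1/10·π_0 + 1/5·π_1 + 3/10·π_2 + 1/10·π_3 + 1/10·π_4 + 1/10·π_5
  π_2 = 1/10·π_0 + 1/5·π_1 + 1/10·π_2 + 3/10·π_3 + 1/10·π_4 + 1/10·π_5
  π_3 = 3/10·π_0 + 1/5·π_1 + 1/5·π_2 + 1/5·π_3 + 3/10·π_4 + 1/5·π_5
  π_4 = 1/5·π_0 + 1/5·π_1 + 1/10·π_2 + 1/10·π_3 + 1/10·π_4 + 1/10·π_5
  normalize: π_0 + π_1 + π_2 + π_3 + π_4 + π_5 = 1
Solving the linear system gives exactly π = [1806/12221, 163/1111, 178/1111, 23/101, 1582/12221, 19/101].

π = [0.1478, 0.1467, 0.1602, 0.2277, 0.1294, 0.1881]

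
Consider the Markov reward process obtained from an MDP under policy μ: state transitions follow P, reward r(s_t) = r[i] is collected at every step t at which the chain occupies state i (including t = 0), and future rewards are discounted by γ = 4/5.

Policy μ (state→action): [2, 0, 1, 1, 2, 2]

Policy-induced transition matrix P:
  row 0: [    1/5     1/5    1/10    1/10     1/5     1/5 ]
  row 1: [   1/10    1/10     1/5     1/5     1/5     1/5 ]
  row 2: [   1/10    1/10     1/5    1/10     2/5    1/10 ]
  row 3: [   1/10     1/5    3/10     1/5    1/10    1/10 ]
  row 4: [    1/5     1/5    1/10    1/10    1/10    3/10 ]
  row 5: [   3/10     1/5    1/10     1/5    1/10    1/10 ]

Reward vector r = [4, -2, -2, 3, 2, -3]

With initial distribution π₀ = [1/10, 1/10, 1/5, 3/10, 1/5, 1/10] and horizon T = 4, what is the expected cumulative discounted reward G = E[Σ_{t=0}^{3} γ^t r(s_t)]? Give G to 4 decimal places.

G = 1.3323

t=0: π = [0.1000, 0.1000, 0.2000, 0.3000, 0.2000, 0.1000], E[r] = 0.8000, γ^t·E[r] = 0.800000, running G = 0.800000
t=1: π = [0.1500, 0.1700, 0.1900, 0.1500, 0.1800, 0.1600], E[r] = 0.2100, γ^t·E[r] = 0.168000, running G = 0.968000
t=2: π = [0.1650, 0.1640, 0.1660, 0.1480, 0.1890, 0.1680], E[r] = 0.3180, γ^t·E[r] = 0.203520, running G = 1.171520
t=3: π = [0.1690, 0.1670, 0.1626, 0.1480, 0.1827, 0.1707], E[r] = 0.3141, γ^t·E[r] = 0.160819, running G = 1.332339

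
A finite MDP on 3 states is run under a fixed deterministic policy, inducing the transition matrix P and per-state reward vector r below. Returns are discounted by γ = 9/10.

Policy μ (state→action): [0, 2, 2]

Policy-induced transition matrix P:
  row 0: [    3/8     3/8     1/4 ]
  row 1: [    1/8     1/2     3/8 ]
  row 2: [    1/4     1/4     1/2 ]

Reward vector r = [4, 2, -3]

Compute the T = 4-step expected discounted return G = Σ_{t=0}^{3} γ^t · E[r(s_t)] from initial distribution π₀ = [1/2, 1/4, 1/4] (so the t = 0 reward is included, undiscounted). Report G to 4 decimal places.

G = 3.3291

t=0: π = [0.5000, 0.2500, 0.2500], E[r] = 1.7500, γ^t·E[r] = 1.750000, running G = 1.750000
t=1: π = [0.2813, 0.3750, 0.3438], E[r] = 0.8438, γ^t·E[r] = 0.759375, running G = 2.509375
t=2: π = [0.2383, 0.3789, 0.3828], E[r] = 0.5625, γ^t·E[r] = 0.455625, running G = 2.965000
t=3: π = [0.2324, 0.3745, 0.3931], E[r] = 0.4995, γ^t·E[r] = 0.364144, running G = 3.329144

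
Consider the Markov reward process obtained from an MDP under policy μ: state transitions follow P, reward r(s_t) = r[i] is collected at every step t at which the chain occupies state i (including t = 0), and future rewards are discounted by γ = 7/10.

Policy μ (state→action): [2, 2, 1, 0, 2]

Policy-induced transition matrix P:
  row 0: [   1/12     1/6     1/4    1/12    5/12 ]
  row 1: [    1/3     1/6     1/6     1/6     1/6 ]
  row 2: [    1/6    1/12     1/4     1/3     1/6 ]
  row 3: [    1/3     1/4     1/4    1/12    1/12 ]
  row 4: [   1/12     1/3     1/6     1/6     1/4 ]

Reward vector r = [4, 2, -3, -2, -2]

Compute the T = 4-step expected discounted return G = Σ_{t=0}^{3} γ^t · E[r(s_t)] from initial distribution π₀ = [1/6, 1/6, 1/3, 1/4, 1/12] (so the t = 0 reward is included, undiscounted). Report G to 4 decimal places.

t=0: π = [0.1667, 0.1667, 0.3333, 0.2500, 0.0833], E[r] = -0.6667, γ^t·E[r] = -0.666667, running G = -0.666667
t=1: π = [0.2153, 0.1736, 0.2292, 0.1875, 0.1944], E[r] = -0.2431, γ^t·E[r] = -0.170139, running G = -0.836806
t=2: π = [0.1927, 0.1956, 0.2193, 0.1713, 0.2211], E[r] = -0.2807, γ^t·E[r] = -0.137529, running G = -0.974334
t=3: π = [0.1933, 0.1995, 0.2153, 0.1729, 0.2190], E[r] = -0.2572, γ^t·E[r] = -0.088231, running G = -1.062566

G = -1.0626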